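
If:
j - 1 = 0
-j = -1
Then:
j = 1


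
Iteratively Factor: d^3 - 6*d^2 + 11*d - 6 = (d - 1)*(d^2 - 5*d + 6) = (d - 2)*(d - 1)*(d - 3)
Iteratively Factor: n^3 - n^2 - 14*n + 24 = (n - 3)*(n^2 + 2*n - 8) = (n - 3)*(n + 4)*(n - 2)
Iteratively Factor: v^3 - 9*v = (v - 3)*(v^2 + 3*v) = (v - 3)*(v + 3)*(v)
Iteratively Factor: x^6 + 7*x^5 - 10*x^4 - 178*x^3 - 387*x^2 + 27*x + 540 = (x - 1)*(x^5 + 8*x^4 - 2*x^3 - 180*x^2 - 567*x - 540) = (x - 1)*(x + 3)*(x^4 + 5*x^3 - 17*x^2 - 129*x - 180) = (x - 1)*(x + 3)^2*(x^3 + 2*x^2 - 23*x - 60) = (x - 1)*(x + 3)^3*(x^2 - x - 20) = (x - 5)*(x - 1)*(x + 3)^3*(x + 4)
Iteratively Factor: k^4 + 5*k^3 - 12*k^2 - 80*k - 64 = (k + 4)*(k^3 + k^2 - 16*k - 16) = (k + 4)^2*(k^2 - 3*k - 4) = (k + 1)*(k + 4)^2*(k - 4)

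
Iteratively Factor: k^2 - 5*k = (k)*(k - 5)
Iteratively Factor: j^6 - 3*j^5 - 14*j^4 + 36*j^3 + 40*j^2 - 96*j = (j - 2)*(j^5 - j^4 - 16*j^3 + 4*j^2 + 48*j) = j*(j - 2)*(j^4 - j^3 - 16*j^2 + 4*j + 48) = j*(j - 4)*(j - 2)*(j^3 + 3*j^2 - 4*j - 12) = j*(j - 4)*(j - 2)*(j + 3)*(j^2 - 4) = j*(j - 4)*(j - 2)^2*(j + 3)*(j + 2)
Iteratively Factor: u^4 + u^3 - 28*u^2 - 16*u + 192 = (u + 4)*(u^3 - 3*u^2 - 16*u + 48) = (u - 3)*(u + 4)*(u^2 - 16) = (u - 4)*(u - 3)*(u + 4)*(u + 4)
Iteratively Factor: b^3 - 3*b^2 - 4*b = (b)*(b^2 - 3*b - 4) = b*(b - 4)*(b + 1)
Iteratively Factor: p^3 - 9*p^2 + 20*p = (p - 4)*(p^2 - 5*p) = p*(p - 4)*(p - 5)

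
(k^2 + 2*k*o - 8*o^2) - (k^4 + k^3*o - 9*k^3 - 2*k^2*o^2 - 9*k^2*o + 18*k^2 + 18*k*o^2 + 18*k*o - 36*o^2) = -k^4 - k^3*o + 9*k^3 + 2*k^2*o^2 + 9*k^2*o - 17*k^2 - 18*k*o^2 - 16*k*o + 28*o^2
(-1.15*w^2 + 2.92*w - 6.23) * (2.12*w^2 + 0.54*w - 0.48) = -2.438*w^4 + 5.5694*w^3 - 11.0788*w^2 - 4.7658*w + 2.9904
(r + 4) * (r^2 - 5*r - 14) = r^3 - r^2 - 34*r - 56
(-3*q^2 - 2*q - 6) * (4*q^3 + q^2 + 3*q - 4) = -12*q^5 - 11*q^4 - 35*q^3 - 10*q + 24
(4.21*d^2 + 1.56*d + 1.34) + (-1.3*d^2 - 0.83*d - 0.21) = 2.91*d^2 + 0.73*d + 1.13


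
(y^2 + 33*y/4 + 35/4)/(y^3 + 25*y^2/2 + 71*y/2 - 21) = (4*y + 5)/(2*(2*y^2 + 11*y - 6))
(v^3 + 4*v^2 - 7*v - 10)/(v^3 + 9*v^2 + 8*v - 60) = (v + 1)/(v + 6)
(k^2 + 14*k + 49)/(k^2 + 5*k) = (k^2 + 14*k + 49)/(k*(k + 5))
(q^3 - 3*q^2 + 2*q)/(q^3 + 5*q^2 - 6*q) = (q - 2)/(q + 6)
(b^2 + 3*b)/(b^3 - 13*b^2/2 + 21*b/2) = 2*(b + 3)/(2*b^2 - 13*b + 21)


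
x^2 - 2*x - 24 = (x - 6)*(x + 4)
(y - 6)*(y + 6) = y^2 - 36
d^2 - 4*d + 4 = (d - 2)^2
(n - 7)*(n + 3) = n^2 - 4*n - 21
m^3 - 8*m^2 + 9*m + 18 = (m - 6)*(m - 3)*(m + 1)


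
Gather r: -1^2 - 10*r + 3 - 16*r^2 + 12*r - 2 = -16*r^2 + 2*r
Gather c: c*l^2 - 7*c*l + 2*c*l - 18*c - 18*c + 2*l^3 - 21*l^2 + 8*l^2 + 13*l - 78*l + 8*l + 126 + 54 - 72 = c*(l^2 - 5*l - 36) + 2*l^3 - 13*l^2 - 57*l + 108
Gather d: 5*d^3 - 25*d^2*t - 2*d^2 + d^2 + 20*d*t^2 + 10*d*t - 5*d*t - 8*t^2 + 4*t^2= 5*d^3 + d^2*(-25*t - 1) + d*(20*t^2 + 5*t) - 4*t^2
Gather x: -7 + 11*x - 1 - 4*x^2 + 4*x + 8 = -4*x^2 + 15*x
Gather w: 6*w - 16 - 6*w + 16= 0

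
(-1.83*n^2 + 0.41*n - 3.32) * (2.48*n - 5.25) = -4.5384*n^3 + 10.6243*n^2 - 10.3861*n + 17.43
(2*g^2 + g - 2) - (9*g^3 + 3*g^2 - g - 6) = -9*g^3 - g^2 + 2*g + 4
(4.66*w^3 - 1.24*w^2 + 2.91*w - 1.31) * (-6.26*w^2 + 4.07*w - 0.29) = -29.1716*w^5 + 26.7286*w^4 - 24.6148*w^3 + 20.4039*w^2 - 6.1756*w + 0.3799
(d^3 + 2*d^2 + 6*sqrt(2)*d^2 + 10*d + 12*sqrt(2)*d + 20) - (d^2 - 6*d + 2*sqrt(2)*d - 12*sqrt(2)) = d^3 + d^2 + 6*sqrt(2)*d^2 + 10*sqrt(2)*d + 16*d + 12*sqrt(2) + 20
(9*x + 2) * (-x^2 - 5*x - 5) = -9*x^3 - 47*x^2 - 55*x - 10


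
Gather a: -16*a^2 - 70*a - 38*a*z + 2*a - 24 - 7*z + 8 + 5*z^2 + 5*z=-16*a^2 + a*(-38*z - 68) + 5*z^2 - 2*z - 16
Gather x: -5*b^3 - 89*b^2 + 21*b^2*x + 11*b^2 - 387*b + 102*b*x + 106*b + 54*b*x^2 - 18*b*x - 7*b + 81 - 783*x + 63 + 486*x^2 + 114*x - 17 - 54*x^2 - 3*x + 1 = -5*b^3 - 78*b^2 - 288*b + x^2*(54*b + 432) + x*(21*b^2 + 84*b - 672) + 128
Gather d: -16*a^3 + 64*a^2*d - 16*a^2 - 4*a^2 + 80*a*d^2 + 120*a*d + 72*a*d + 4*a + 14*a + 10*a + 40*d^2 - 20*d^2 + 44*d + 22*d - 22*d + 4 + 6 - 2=-16*a^3 - 20*a^2 + 28*a + d^2*(80*a + 20) + d*(64*a^2 + 192*a + 44) + 8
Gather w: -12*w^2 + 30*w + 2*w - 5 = -12*w^2 + 32*w - 5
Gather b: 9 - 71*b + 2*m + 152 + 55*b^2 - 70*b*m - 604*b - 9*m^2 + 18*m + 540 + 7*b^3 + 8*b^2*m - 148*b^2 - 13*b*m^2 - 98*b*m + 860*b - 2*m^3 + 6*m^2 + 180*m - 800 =7*b^3 + b^2*(8*m - 93) + b*(-13*m^2 - 168*m + 185) - 2*m^3 - 3*m^2 + 200*m - 99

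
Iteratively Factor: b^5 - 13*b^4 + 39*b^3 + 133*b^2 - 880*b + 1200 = (b - 5)*(b^4 - 8*b^3 - b^2 + 128*b - 240) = (b - 5)*(b + 4)*(b^3 - 12*b^2 + 47*b - 60) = (b - 5)*(b - 4)*(b + 4)*(b^2 - 8*b + 15) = (b - 5)^2*(b - 4)*(b + 4)*(b - 3)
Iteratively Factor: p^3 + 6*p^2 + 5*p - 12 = (p + 4)*(p^2 + 2*p - 3) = (p + 3)*(p + 4)*(p - 1)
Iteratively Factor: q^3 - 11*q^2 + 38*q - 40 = (q - 4)*(q^2 - 7*q + 10) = (q - 5)*(q - 4)*(q - 2)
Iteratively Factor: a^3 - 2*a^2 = (a)*(a^2 - 2*a) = a^2*(a - 2)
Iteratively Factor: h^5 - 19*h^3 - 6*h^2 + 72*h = (h - 4)*(h^4 + 4*h^3 - 3*h^2 - 18*h) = (h - 4)*(h + 3)*(h^3 + h^2 - 6*h) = (h - 4)*(h - 2)*(h + 3)*(h^2 + 3*h) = h*(h - 4)*(h - 2)*(h + 3)*(h + 3)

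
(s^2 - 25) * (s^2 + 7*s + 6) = s^4 + 7*s^3 - 19*s^2 - 175*s - 150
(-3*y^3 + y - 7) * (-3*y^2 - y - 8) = 9*y^5 + 3*y^4 + 21*y^3 + 20*y^2 - y + 56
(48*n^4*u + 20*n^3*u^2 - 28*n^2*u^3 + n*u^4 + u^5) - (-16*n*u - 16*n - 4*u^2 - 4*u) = 48*n^4*u + 20*n^3*u^2 - 28*n^2*u^3 + n*u^4 + 16*n*u + 16*n + u^5 + 4*u^2 + 4*u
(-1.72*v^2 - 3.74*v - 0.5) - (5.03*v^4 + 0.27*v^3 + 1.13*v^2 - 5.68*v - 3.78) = -5.03*v^4 - 0.27*v^3 - 2.85*v^2 + 1.94*v + 3.28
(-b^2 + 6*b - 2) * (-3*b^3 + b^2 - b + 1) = 3*b^5 - 19*b^4 + 13*b^3 - 9*b^2 + 8*b - 2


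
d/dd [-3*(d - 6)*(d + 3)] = 9 - 6*d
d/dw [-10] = 0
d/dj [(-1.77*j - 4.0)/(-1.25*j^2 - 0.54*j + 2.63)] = (2.2125*j^2 + 0.9558*j - (1.77*j + 4.0)*(2.5*j + 0.54) - 4.6551)/(1.25*j^2 + 0.54*j - 2.63)^2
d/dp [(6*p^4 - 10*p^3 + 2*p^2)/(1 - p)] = 2*p*(-9*p^3 + 22*p^2 - 16*p + 2)/(p^2 - 2*p + 1)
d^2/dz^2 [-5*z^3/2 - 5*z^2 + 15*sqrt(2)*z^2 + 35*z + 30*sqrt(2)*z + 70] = -15*z - 10 + 30*sqrt(2)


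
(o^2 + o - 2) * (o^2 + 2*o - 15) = o^4 + 3*o^3 - 15*o^2 - 19*o + 30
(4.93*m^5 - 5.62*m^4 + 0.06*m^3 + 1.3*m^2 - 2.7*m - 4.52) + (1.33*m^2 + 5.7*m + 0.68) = 4.93*m^5 - 5.62*m^4 + 0.06*m^3 + 2.63*m^2 + 3.0*m - 3.84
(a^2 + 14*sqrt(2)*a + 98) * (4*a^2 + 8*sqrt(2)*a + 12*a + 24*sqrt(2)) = 4*a^4 + 12*a^3 + 64*sqrt(2)*a^3 + 192*sqrt(2)*a^2 + 616*a^2 + 784*sqrt(2)*a + 1848*a + 2352*sqrt(2)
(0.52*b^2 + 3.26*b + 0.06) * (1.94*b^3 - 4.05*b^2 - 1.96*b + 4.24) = 1.0088*b^5 + 4.2184*b^4 - 14.1058*b^3 - 4.4278*b^2 + 13.7048*b + 0.2544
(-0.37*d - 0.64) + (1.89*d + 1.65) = 1.52*d + 1.01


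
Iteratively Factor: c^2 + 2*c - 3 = (c + 3)*(c - 1)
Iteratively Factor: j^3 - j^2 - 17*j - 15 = (j + 1)*(j^2 - 2*j - 15) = (j + 1)*(j + 3)*(j - 5)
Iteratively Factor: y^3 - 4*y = (y - 2)*(y^2 + 2*y) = y*(y - 2)*(y + 2)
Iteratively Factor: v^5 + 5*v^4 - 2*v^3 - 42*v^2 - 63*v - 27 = (v - 3)*(v^4 + 8*v^3 + 22*v^2 + 24*v + 9) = (v - 3)*(v + 3)*(v^3 + 5*v^2 + 7*v + 3) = (v - 3)*(v + 1)*(v + 3)*(v^2 + 4*v + 3) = (v - 3)*(v + 1)^2*(v + 3)*(v + 3)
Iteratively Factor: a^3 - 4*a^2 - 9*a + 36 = (a - 3)*(a^2 - a - 12) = (a - 3)*(a + 3)*(a - 4)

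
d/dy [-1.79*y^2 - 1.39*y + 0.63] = -3.58*y - 1.39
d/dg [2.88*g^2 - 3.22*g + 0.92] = 5.76*g - 3.22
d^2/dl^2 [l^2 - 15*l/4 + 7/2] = 2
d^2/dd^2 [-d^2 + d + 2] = -2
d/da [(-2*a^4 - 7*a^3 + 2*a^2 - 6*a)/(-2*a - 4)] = (3*a^4 + 15*a^3 + 20*a^2 - 4*a + 6)/(a^2 + 4*a + 4)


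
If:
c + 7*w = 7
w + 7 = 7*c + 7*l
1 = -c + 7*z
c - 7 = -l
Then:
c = -287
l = 294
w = 42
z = -286/7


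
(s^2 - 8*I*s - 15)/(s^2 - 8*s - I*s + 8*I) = (s^2 - 8*I*s - 15)/(s^2 - 8*s - I*s + 8*I)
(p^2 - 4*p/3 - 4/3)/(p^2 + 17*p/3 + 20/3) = (3*p^2 - 4*p - 4)/(3*p^2 + 17*p + 20)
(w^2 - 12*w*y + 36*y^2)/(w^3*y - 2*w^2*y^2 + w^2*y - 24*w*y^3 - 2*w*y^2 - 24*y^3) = (w - 6*y)/(y*(w^2 + 4*w*y + w + 4*y))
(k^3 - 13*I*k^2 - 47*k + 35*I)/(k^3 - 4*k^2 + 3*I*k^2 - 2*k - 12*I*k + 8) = (k^3 - 13*I*k^2 - 47*k + 35*I)/(k^3 + k^2*(-4 + 3*I) + k*(-2 - 12*I) + 8)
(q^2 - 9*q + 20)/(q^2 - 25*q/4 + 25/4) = 4*(q - 4)/(4*q - 5)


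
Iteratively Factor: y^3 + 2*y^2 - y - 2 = (y + 1)*(y^2 + y - 2) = (y - 1)*(y + 1)*(y + 2)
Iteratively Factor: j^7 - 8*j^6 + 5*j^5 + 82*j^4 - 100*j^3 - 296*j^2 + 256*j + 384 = (j + 2)*(j^6 - 10*j^5 + 25*j^4 + 32*j^3 - 164*j^2 + 32*j + 192) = (j - 4)*(j + 2)*(j^5 - 6*j^4 + j^3 + 36*j^2 - 20*j - 48) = (j - 4)*(j + 2)^2*(j^4 - 8*j^3 + 17*j^2 + 2*j - 24) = (j - 4)^2*(j + 2)^2*(j^3 - 4*j^2 + j + 6) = (j - 4)^2*(j - 3)*(j + 2)^2*(j^2 - j - 2) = (j - 4)^2*(j - 3)*(j - 2)*(j + 2)^2*(j + 1)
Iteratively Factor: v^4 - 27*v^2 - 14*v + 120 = (v - 2)*(v^3 + 2*v^2 - 23*v - 60) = (v - 2)*(v + 4)*(v^2 - 2*v - 15) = (v - 5)*(v - 2)*(v + 4)*(v + 3)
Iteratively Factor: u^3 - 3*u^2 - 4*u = (u + 1)*(u^2 - 4*u) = (u - 4)*(u + 1)*(u)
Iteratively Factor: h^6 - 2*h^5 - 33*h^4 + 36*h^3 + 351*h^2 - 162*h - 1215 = (h - 3)*(h^5 + h^4 - 30*h^3 - 54*h^2 + 189*h + 405) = (h - 3)*(h + 3)*(h^4 - 2*h^3 - 24*h^2 + 18*h + 135) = (h - 3)^2*(h + 3)*(h^3 + h^2 - 21*h - 45) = (h - 3)^2*(h + 3)^2*(h^2 - 2*h - 15) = (h - 5)*(h - 3)^2*(h + 3)^2*(h + 3)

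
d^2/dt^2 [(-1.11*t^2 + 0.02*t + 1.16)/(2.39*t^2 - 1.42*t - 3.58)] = (-7.30575200000001*t^3 - 17.228076*t^2 - 22.594104*t - 4.12732)/(13.651919*t^6 - 24.333546*t^5 - 46.890366*t^4 + 70.035536*t^3 + 70.237452*t^2 - 54.597864*t - 45.882712)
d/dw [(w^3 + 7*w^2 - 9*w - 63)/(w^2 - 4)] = (w^4 - 3*w^2 + 70*w + 36)/(w^4 - 8*w^2 + 16)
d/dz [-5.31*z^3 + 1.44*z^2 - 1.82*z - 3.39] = -15.93*z^2 + 2.88*z - 1.82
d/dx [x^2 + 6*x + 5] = 2*x + 6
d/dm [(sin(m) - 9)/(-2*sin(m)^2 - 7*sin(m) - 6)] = (2*sin(m)^2 - 36*sin(m) - 69)*cos(m)/(2*sin(m)^2 + 7*sin(m) + 6)^2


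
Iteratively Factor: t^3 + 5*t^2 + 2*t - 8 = (t + 2)*(t^2 + 3*t - 4) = (t + 2)*(t + 4)*(t - 1)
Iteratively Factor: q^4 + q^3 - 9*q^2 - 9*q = (q + 3)*(q^3 - 2*q^2 - 3*q) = q*(q + 3)*(q^2 - 2*q - 3) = q*(q + 1)*(q + 3)*(q - 3)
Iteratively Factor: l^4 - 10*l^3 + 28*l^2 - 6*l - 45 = (l + 1)*(l^3 - 11*l^2 + 39*l - 45) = (l - 3)*(l + 1)*(l^2 - 8*l + 15) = (l - 5)*(l - 3)*(l + 1)*(l - 3)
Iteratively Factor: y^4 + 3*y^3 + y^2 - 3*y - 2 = (y - 1)*(y^3 + 4*y^2 + 5*y + 2) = (y - 1)*(y + 1)*(y^2 + 3*y + 2) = (y - 1)*(y + 1)^2*(y + 2)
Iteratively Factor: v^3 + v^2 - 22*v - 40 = (v - 5)*(v^2 + 6*v + 8) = (v - 5)*(v + 2)*(v + 4)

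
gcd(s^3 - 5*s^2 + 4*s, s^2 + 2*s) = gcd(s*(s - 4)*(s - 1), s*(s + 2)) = s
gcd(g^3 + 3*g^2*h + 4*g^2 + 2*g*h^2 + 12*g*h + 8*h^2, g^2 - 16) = g + 4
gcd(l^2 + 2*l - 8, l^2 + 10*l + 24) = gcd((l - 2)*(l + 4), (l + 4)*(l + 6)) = l + 4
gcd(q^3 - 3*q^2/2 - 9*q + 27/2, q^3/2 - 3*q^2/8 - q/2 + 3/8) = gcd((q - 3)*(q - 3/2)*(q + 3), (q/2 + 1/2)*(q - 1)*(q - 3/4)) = 1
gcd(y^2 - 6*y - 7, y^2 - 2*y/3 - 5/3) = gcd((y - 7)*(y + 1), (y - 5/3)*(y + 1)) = y + 1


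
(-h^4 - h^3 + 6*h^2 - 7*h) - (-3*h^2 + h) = -h^4 - h^3 + 9*h^2 - 8*h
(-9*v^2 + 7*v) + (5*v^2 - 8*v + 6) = -4*v^2 - v + 6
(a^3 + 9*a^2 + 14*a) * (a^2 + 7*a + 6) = a^5 + 16*a^4 + 83*a^3 + 152*a^2 + 84*a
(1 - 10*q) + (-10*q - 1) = -20*q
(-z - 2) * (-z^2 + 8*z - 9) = z^3 - 6*z^2 - 7*z + 18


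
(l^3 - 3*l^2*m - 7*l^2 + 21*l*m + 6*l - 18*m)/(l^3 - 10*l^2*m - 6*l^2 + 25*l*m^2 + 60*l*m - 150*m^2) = (l^2 - 3*l*m - l + 3*m)/(l^2 - 10*l*m + 25*m^2)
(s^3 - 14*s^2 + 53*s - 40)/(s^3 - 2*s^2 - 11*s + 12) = (s^2 - 13*s + 40)/(s^2 - s - 12)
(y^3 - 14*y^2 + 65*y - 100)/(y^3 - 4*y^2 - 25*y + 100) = (y - 5)/(y + 5)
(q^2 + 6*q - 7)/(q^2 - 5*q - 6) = (-q^2 - 6*q + 7)/(-q^2 + 5*q + 6)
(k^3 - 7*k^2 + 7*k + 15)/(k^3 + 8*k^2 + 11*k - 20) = (k^3 - 7*k^2 + 7*k + 15)/(k^3 + 8*k^2 + 11*k - 20)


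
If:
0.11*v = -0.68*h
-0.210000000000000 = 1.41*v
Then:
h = 0.02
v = -0.15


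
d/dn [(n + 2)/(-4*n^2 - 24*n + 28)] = (-n^2 - 6*n + 2*(n + 2)*(n + 3) + 7)/(4*(n^2 + 6*n - 7)^2)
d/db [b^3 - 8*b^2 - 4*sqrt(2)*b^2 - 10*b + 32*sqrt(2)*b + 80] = 3*b^2 - 16*b - 8*sqrt(2)*b - 10 + 32*sqrt(2)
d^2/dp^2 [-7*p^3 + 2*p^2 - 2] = 4 - 42*p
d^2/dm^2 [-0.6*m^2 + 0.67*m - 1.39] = -1.20000000000000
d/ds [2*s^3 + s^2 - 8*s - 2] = 6*s^2 + 2*s - 8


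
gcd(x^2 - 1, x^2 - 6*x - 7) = x + 1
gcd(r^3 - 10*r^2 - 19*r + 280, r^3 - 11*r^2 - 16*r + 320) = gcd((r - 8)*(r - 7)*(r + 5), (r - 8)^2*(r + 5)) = r^2 - 3*r - 40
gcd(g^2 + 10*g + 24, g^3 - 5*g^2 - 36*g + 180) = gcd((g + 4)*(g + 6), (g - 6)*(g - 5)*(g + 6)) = g + 6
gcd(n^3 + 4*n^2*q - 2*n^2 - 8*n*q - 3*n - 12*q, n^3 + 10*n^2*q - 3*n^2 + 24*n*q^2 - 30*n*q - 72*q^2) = n^2 + 4*n*q - 3*n - 12*q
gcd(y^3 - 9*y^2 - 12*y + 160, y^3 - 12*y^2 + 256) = y^2 - 4*y - 32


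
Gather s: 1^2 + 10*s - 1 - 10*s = 0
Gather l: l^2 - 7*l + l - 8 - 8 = l^2 - 6*l - 16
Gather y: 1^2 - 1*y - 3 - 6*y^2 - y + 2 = -6*y^2 - 2*y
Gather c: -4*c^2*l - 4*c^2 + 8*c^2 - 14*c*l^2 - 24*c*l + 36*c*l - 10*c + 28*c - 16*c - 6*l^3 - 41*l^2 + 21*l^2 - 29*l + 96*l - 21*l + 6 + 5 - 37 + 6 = c^2*(4 - 4*l) + c*(-14*l^2 + 12*l + 2) - 6*l^3 - 20*l^2 + 46*l - 20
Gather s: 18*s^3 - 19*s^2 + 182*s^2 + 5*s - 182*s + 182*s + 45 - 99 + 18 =18*s^3 + 163*s^2 + 5*s - 36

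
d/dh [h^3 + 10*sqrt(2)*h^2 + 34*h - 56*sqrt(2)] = 3*h^2 + 20*sqrt(2)*h + 34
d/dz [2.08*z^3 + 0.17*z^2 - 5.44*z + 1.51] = 6.24*z^2 + 0.34*z - 5.44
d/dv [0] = 0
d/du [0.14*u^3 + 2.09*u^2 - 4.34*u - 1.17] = 0.42*u^2 + 4.18*u - 4.34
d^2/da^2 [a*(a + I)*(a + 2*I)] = 6*a + 6*I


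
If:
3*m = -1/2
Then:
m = -1/6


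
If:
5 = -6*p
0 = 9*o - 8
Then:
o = 8/9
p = -5/6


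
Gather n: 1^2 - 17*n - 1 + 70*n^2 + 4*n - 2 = 70*n^2 - 13*n - 2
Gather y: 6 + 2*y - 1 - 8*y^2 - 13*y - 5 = -8*y^2 - 11*y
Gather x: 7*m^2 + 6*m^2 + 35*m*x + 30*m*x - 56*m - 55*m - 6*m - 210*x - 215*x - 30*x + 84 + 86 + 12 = 13*m^2 - 117*m + x*(65*m - 455) + 182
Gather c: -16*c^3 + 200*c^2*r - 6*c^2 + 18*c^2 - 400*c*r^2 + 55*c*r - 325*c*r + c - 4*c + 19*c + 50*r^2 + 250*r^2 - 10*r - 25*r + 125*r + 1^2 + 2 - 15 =-16*c^3 + c^2*(200*r + 12) + c*(-400*r^2 - 270*r + 16) + 300*r^2 + 90*r - 12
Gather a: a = a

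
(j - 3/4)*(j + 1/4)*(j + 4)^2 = j^4 + 15*j^3/2 + 189*j^2/16 - 19*j/2 - 3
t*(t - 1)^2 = t^3 - 2*t^2 + t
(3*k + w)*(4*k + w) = 12*k^2 + 7*k*w + w^2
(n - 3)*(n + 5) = n^2 + 2*n - 15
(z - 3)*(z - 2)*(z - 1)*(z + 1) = z^4 - 5*z^3 + 5*z^2 + 5*z - 6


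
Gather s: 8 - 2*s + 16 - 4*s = 24 - 6*s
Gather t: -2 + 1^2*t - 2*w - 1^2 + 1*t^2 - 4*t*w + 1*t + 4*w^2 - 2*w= t^2 + t*(2 - 4*w) + 4*w^2 - 4*w - 3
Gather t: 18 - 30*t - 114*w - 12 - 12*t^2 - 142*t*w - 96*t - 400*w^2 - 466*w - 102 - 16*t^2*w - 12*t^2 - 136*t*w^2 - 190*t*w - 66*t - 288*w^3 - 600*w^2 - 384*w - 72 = t^2*(-16*w - 24) + t*(-136*w^2 - 332*w - 192) - 288*w^3 - 1000*w^2 - 964*w - 168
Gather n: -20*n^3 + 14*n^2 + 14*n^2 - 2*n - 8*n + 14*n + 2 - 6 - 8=-20*n^3 + 28*n^2 + 4*n - 12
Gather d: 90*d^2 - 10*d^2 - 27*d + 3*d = 80*d^2 - 24*d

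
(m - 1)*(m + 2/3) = m^2 - m/3 - 2/3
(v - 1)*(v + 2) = v^2 + v - 2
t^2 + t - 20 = (t - 4)*(t + 5)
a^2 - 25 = (a - 5)*(a + 5)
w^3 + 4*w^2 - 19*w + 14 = (w - 2)*(w - 1)*(w + 7)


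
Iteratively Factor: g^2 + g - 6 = (g - 2)*(g + 3)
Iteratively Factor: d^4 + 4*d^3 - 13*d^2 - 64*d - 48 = (d - 4)*(d^3 + 8*d^2 + 19*d + 12) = (d - 4)*(d + 3)*(d^2 + 5*d + 4) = (d - 4)*(d + 1)*(d + 3)*(d + 4)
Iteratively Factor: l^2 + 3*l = (l)*(l + 3)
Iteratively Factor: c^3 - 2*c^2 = (c - 2)*(c^2) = c*(c - 2)*(c)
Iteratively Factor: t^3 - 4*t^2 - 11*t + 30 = (t + 3)*(t^2 - 7*t + 10) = (t - 5)*(t + 3)*(t - 2)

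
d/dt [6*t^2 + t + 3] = 12*t + 1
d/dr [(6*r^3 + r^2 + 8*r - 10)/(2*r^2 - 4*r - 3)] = 2*(6*r^4 - 24*r^3 - 37*r^2 + 17*r - 32)/(4*r^4 - 16*r^3 + 4*r^2 + 24*r + 9)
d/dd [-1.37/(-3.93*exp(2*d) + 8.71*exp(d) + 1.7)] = (11.9327 - 10.7682*exp(d))*exp(d)/(-3.93*exp(2*d) + 8.71*exp(d) + 1.7)^2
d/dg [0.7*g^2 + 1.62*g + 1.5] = 1.4*g + 1.62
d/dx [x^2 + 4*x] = 2*x + 4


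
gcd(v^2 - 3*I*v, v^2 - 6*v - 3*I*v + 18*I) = v - 3*I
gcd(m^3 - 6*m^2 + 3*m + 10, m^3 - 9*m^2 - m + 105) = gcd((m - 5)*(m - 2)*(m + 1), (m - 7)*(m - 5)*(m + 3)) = m - 5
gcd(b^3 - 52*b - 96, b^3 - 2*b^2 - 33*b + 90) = b + 6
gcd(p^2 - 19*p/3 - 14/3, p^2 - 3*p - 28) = p - 7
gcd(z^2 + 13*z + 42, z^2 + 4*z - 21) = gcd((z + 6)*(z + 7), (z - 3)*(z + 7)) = z + 7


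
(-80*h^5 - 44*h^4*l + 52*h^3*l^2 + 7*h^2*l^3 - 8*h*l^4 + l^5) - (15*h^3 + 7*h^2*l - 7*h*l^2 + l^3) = -80*h^5 - 44*h^4*l + 52*h^3*l^2 - 15*h^3 + 7*h^2*l^3 - 7*h^2*l - 8*h*l^4 + 7*h*l^2 + l^5 - l^3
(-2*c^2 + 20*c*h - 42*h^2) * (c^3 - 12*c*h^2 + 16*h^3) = -2*c^5 + 20*c^4*h - 18*c^3*h^2 - 272*c^2*h^3 + 824*c*h^4 - 672*h^5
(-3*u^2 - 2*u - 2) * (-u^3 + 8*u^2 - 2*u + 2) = 3*u^5 - 22*u^4 - 8*u^3 - 18*u^2 - 4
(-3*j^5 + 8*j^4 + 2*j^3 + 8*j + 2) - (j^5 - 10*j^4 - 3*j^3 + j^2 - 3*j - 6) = -4*j^5 + 18*j^4 + 5*j^3 - j^2 + 11*j + 8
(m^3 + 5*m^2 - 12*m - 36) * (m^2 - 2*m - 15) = m^5 + 3*m^4 - 37*m^3 - 87*m^2 + 252*m + 540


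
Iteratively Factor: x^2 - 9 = (x - 3)*(x + 3)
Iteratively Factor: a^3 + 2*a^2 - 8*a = (a + 4)*(a^2 - 2*a) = (a - 2)*(a + 4)*(a)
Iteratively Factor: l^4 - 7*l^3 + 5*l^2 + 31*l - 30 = (l - 1)*(l^3 - 6*l^2 - l + 30) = (l - 5)*(l - 1)*(l^2 - l - 6) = (l - 5)*(l - 3)*(l - 1)*(l + 2)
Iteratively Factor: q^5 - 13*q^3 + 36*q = (q - 2)*(q^4 + 2*q^3 - 9*q^2 - 18*q) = (q - 3)*(q - 2)*(q^3 + 5*q^2 + 6*q) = (q - 3)*(q - 2)*(q + 2)*(q^2 + 3*q) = q*(q - 3)*(q - 2)*(q + 2)*(q + 3)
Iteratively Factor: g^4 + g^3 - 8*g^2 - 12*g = (g - 3)*(g^3 + 4*g^2 + 4*g) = (g - 3)*(g + 2)*(g^2 + 2*g) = (g - 3)*(g + 2)^2*(g)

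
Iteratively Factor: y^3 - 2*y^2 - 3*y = (y)*(y^2 - 2*y - 3) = y*(y - 3)*(y + 1)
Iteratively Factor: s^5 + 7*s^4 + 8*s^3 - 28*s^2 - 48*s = (s)*(s^4 + 7*s^3 + 8*s^2 - 28*s - 48) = s*(s + 4)*(s^3 + 3*s^2 - 4*s - 12) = s*(s - 2)*(s + 4)*(s^2 + 5*s + 6) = s*(s - 2)*(s + 3)*(s + 4)*(s + 2)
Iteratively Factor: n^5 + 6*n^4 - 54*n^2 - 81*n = (n)*(n^4 + 6*n^3 - 54*n - 81) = n*(n + 3)*(n^3 + 3*n^2 - 9*n - 27) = n*(n + 3)^2*(n^2 - 9) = n*(n + 3)^3*(n - 3)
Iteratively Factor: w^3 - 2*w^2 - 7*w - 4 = (w + 1)*(w^2 - 3*w - 4) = (w - 4)*(w + 1)*(w + 1)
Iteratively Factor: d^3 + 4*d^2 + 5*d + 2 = (d + 1)*(d^2 + 3*d + 2) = (d + 1)*(d + 2)*(d + 1)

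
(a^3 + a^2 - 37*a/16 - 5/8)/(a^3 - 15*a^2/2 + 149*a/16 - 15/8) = (4*a^2 + 9*a + 2)/(4*a^2 - 25*a + 6)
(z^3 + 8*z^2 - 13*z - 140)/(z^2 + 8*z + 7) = (z^2 + z - 20)/(z + 1)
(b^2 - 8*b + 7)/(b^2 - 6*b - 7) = (b - 1)/(b + 1)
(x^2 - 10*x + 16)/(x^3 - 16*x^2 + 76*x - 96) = 1/(x - 6)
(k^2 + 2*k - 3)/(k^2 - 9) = (k - 1)/(k - 3)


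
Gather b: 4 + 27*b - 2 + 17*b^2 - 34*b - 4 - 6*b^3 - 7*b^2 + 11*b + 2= -6*b^3 + 10*b^2 + 4*b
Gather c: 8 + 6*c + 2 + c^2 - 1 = c^2 + 6*c + 9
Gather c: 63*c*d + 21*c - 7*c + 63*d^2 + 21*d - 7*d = c*(63*d + 14) + 63*d^2 + 14*d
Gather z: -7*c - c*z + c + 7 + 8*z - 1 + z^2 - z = -6*c + z^2 + z*(7 - c) + 6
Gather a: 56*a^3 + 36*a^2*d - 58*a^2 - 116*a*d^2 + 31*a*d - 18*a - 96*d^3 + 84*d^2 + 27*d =56*a^3 + a^2*(36*d - 58) + a*(-116*d^2 + 31*d - 18) - 96*d^3 + 84*d^2 + 27*d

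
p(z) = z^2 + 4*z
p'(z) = 2*z + 4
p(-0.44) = -1.57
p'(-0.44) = 3.12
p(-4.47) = 2.10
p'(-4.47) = -4.94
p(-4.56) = 2.55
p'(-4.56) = -5.12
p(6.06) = 60.96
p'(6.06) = 16.12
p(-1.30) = -3.51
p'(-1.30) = 1.40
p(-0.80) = -2.56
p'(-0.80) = 2.40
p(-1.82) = -3.97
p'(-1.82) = 0.36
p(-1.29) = -3.50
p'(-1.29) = 1.42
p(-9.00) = 45.00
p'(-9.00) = -14.00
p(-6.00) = 12.00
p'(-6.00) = -8.00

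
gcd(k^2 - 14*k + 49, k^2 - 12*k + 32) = 1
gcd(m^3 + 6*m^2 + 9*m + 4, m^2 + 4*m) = m + 4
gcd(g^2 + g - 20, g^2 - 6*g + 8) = g - 4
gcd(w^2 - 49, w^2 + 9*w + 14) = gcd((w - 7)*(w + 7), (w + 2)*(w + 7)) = w + 7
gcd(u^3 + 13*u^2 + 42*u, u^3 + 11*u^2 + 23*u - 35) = u + 7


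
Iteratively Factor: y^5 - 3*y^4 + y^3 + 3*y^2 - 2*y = (y)*(y^4 - 3*y^3 + y^2 + 3*y - 2) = y*(y + 1)*(y^3 - 4*y^2 + 5*y - 2) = y*(y - 1)*(y + 1)*(y^2 - 3*y + 2) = y*(y - 2)*(y - 1)*(y + 1)*(y - 1)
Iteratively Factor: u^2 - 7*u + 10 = (u - 5)*(u - 2)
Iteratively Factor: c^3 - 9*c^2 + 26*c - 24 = (c - 2)*(c^2 - 7*c + 12) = (c - 4)*(c - 2)*(c - 3)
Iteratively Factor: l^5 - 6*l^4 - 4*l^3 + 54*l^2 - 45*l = (l - 5)*(l^4 - l^3 - 9*l^2 + 9*l) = (l - 5)*(l - 3)*(l^3 + 2*l^2 - 3*l) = (l - 5)*(l - 3)*(l - 1)*(l^2 + 3*l) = (l - 5)*(l - 3)*(l - 1)*(l + 3)*(l)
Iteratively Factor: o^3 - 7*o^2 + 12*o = (o - 3)*(o^2 - 4*o) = o*(o - 3)*(o - 4)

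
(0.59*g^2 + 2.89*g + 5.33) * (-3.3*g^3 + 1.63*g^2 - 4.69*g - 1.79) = -1.947*g^5 - 8.5753*g^4 - 15.6454*g^3 - 5.9223*g^2 - 30.1708*g - 9.5407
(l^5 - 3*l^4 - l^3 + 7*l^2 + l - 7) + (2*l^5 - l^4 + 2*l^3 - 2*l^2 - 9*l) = 3*l^5 - 4*l^4 + l^3 + 5*l^2 - 8*l - 7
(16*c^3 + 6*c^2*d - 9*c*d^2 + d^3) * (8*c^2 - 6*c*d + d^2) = 128*c^5 - 48*c^4*d - 92*c^3*d^2 + 68*c^2*d^3 - 15*c*d^4 + d^5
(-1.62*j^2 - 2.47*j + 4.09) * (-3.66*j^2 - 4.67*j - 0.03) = 5.9292*j^4 + 16.6056*j^3 - 3.3859*j^2 - 19.0262*j - 0.1227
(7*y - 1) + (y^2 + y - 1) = y^2 + 8*y - 2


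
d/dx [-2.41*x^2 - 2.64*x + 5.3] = -4.82*x - 2.64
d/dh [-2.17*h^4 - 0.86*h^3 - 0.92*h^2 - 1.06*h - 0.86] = -8.68*h^3 - 2.58*h^2 - 1.84*h - 1.06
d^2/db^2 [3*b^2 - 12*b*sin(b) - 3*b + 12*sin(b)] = 12*b*sin(b) - 12*sin(b) - 24*cos(b) + 6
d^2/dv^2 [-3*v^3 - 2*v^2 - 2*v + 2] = -18*v - 4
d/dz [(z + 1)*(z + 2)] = 2*z + 3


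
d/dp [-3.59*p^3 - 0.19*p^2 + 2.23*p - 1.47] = -10.77*p^2 - 0.38*p + 2.23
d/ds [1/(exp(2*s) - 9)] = -2*exp(2*s)/(exp(2*s) - 9)^2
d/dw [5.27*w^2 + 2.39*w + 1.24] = 10.54*w + 2.39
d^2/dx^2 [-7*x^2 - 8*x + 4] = -14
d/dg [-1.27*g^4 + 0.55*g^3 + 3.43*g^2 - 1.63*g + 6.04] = -5.08*g^3 + 1.65*g^2 + 6.86*g - 1.63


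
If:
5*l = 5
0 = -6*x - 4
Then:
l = 1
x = -2/3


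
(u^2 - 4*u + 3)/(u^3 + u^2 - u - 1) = (u - 3)/(u^2 + 2*u + 1)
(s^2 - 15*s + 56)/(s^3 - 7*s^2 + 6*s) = (s^2 - 15*s + 56)/(s*(s^2 - 7*s + 6))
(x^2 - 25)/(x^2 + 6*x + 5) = (x - 5)/(x + 1)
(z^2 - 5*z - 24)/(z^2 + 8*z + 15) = (z - 8)/(z + 5)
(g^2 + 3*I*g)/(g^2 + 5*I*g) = (g + 3*I)/(g + 5*I)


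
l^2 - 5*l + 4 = (l - 4)*(l - 1)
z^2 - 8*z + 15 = (z - 5)*(z - 3)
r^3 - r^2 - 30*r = r*(r - 6)*(r + 5)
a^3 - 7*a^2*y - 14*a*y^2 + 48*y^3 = (a - 8*y)*(a - 2*y)*(a + 3*y)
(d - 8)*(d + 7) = d^2 - d - 56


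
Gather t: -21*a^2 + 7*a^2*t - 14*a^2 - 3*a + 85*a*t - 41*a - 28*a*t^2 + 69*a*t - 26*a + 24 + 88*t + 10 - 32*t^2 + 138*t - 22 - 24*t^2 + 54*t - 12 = -35*a^2 - 70*a + t^2*(-28*a - 56) + t*(7*a^2 + 154*a + 280)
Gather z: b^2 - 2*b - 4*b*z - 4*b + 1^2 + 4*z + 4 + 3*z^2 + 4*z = b^2 - 6*b + 3*z^2 + z*(8 - 4*b) + 5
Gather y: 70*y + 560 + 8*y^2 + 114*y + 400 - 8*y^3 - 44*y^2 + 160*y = -8*y^3 - 36*y^2 + 344*y + 960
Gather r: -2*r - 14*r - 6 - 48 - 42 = -16*r - 96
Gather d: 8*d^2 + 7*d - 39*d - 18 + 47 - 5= 8*d^2 - 32*d + 24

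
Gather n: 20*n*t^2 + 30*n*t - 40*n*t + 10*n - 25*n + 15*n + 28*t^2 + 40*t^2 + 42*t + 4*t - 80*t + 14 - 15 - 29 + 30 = n*(20*t^2 - 10*t) + 68*t^2 - 34*t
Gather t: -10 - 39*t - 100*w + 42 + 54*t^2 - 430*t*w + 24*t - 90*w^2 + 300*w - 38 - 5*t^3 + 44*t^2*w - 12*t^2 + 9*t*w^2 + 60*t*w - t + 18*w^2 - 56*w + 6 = -5*t^3 + t^2*(44*w + 42) + t*(9*w^2 - 370*w - 16) - 72*w^2 + 144*w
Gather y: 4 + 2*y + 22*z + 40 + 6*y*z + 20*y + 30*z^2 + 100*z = y*(6*z + 22) + 30*z^2 + 122*z + 44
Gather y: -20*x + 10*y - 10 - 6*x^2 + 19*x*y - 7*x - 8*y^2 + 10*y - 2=-6*x^2 - 27*x - 8*y^2 + y*(19*x + 20) - 12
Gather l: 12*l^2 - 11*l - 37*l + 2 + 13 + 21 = 12*l^2 - 48*l + 36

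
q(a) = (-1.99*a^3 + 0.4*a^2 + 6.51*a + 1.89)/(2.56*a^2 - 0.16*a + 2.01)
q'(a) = (0.16 - 5.12*a)*(-1.99*a^3 + 0.4*a^2 + 6.51*a + 1.89)/(2.56*a^2 - 0.16*a + 2.01)^2 + (-5.97*a^2 + 0.8*a + 6.51)/(2.56*a^2 - 0.16*a + 2.01) = (-5.0944*a^4 + 0.6368*a^3 - 28.7293*a^2 - 8.0688*a + 13.3875)/(6.5536*a^4 - 0.8192*a^3 + 10.3168*a^2 - 0.6432*a + 4.0401)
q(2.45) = -0.53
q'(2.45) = -1.22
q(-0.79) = -0.54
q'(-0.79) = -0.03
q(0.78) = 1.82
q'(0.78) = -1.01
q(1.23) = 1.20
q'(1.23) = -1.56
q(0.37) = 1.85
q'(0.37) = 1.21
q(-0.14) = 0.48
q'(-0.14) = 3.22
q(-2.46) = 1.00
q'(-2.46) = -1.05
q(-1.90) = 0.40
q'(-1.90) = -1.09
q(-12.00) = 9.18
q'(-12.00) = -0.80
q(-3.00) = 1.55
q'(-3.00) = -1.00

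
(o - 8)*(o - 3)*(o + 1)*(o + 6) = o^4 - 4*o^3 - 47*o^2 + 102*o + 144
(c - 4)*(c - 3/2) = c^2 - 11*c/2 + 6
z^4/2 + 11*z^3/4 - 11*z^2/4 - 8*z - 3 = (z/2 + 1/2)*(z - 2)*(z + 1/2)*(z + 6)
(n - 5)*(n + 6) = n^2 + n - 30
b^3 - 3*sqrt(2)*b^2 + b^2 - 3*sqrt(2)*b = b*(b + 1)*(b - 3*sqrt(2))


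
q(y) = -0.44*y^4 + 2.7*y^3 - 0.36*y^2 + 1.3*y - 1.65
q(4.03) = 58.40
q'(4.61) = -2.31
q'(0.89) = 5.83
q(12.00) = -4496.13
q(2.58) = 26.18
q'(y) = -1.76*y^3 + 8.1*y^2 - 0.72*y + 1.3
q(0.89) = 0.85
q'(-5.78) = 615.93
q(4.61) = 62.49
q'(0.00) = 1.30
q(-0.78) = -4.33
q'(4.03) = 14.76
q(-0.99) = -6.33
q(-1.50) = -15.75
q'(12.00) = -1882.22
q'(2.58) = 23.13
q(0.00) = -1.65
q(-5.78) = -1033.66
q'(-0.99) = 11.66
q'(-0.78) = 7.62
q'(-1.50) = 26.54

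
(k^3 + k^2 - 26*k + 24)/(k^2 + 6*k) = k - 5 + 4/k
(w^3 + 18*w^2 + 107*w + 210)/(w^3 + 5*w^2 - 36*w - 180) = (w + 7)/(w - 6)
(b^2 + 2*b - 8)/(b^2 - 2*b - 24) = (b - 2)/(b - 6)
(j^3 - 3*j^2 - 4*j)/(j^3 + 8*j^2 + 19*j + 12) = j*(j - 4)/(j^2 + 7*j + 12)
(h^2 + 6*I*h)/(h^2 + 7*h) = (h + 6*I)/(h + 7)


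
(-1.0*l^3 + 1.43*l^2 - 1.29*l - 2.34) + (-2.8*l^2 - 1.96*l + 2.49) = -1.0*l^3 - 1.37*l^2 - 3.25*l + 0.15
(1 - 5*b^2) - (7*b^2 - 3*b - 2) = -12*b^2 + 3*b + 3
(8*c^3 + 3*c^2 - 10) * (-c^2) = -8*c^5 - 3*c^4 + 10*c^2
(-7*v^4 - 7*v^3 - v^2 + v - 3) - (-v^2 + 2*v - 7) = -7*v^4 - 7*v^3 - v + 4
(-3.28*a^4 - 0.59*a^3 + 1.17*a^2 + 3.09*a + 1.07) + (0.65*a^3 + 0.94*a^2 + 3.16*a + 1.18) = -3.28*a^4 + 0.0600000000000001*a^3 + 2.11*a^2 + 6.25*a + 2.25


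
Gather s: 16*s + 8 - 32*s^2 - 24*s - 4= -32*s^2 - 8*s + 4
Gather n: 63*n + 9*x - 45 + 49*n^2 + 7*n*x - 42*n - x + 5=49*n^2 + n*(7*x + 21) + 8*x - 40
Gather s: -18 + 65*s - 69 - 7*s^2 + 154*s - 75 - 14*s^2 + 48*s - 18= -21*s^2 + 267*s - 180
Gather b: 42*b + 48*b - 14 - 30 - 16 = 90*b - 60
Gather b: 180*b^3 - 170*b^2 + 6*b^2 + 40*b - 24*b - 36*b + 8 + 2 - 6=180*b^3 - 164*b^2 - 20*b + 4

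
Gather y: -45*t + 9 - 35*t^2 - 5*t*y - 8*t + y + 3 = -35*t^2 - 53*t + y*(1 - 5*t) + 12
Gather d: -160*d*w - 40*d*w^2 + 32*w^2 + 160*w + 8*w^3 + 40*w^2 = d*(-40*w^2 - 160*w) + 8*w^3 + 72*w^2 + 160*w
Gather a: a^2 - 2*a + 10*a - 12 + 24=a^2 + 8*a + 12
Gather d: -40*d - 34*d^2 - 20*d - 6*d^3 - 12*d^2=-6*d^3 - 46*d^2 - 60*d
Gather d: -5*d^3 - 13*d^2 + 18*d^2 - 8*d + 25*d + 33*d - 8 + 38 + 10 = -5*d^3 + 5*d^2 + 50*d + 40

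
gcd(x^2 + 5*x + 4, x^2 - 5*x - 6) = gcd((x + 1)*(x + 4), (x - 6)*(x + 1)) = x + 1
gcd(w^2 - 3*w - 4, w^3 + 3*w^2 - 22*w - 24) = w^2 - 3*w - 4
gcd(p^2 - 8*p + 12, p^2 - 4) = p - 2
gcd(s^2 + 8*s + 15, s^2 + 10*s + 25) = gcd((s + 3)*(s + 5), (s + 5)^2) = s + 5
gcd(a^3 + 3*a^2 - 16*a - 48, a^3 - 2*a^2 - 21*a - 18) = a + 3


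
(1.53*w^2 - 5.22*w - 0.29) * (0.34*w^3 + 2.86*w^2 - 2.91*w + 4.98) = 0.5202*w^5 + 2.601*w^4 - 19.4801*w^3 + 21.9802*w^2 - 25.1517*w - 1.4442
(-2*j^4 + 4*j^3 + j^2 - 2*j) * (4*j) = -8*j^5 + 16*j^4 + 4*j^3 - 8*j^2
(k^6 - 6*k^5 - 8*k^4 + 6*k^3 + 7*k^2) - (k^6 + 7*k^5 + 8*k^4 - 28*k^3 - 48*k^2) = -13*k^5 - 16*k^4 + 34*k^3 + 55*k^2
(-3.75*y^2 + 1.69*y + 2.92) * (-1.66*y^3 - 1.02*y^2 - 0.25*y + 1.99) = 6.225*y^5 + 1.0196*y^4 - 5.6335*y^3 - 10.8634*y^2 + 2.6331*y + 5.8108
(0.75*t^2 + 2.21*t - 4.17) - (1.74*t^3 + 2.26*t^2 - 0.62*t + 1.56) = -1.74*t^3 - 1.51*t^2 + 2.83*t - 5.73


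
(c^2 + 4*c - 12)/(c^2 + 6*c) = (c - 2)/c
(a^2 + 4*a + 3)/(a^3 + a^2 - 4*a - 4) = (a + 3)/(a^2 - 4)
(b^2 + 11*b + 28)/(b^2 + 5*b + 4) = (b + 7)/(b + 1)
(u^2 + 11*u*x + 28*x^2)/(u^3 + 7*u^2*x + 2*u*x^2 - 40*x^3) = (-u - 7*x)/(-u^2 - 3*u*x + 10*x^2)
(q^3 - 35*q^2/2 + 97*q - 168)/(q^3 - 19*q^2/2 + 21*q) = (q - 8)/q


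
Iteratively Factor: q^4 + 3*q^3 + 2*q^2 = (q)*(q^3 + 3*q^2 + 2*q) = q*(q + 2)*(q^2 + q) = q*(q + 1)*(q + 2)*(q)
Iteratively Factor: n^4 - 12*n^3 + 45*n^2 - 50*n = (n)*(n^3 - 12*n^2 + 45*n - 50) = n*(n - 5)*(n^2 - 7*n + 10) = n*(n - 5)*(n - 2)*(n - 5)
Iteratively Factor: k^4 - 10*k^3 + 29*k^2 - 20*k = (k)*(k^3 - 10*k^2 + 29*k - 20) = k*(k - 1)*(k^2 - 9*k + 20) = k*(k - 4)*(k - 1)*(k - 5)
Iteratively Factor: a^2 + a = (a + 1)*(a)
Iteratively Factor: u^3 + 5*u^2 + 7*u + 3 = (u + 3)*(u^2 + 2*u + 1) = (u + 1)*(u + 3)*(u + 1)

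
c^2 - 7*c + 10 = (c - 5)*(c - 2)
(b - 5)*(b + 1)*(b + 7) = b^3 + 3*b^2 - 33*b - 35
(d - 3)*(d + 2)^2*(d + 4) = d^4 + 5*d^3 - 4*d^2 - 44*d - 48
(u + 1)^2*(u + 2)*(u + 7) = u^4 + 11*u^3 + 33*u^2 + 37*u + 14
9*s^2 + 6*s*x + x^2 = (3*s + x)^2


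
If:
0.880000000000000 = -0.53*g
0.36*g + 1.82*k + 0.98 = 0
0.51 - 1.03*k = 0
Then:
No Solution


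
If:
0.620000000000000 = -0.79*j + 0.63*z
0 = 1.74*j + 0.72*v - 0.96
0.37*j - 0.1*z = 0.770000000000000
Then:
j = 3.55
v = -7.25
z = 5.44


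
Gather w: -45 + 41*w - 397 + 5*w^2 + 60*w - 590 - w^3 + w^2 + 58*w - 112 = -w^3 + 6*w^2 + 159*w - 1144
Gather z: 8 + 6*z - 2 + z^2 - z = z^2 + 5*z + 6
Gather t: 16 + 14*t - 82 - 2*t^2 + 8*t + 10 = -2*t^2 + 22*t - 56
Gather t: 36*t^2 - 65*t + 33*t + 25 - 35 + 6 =36*t^2 - 32*t - 4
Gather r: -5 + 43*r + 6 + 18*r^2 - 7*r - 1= 18*r^2 + 36*r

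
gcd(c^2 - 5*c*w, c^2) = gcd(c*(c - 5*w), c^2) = c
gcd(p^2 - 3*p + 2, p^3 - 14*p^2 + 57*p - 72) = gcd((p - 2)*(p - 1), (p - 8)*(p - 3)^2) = 1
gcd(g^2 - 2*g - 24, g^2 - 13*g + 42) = g - 6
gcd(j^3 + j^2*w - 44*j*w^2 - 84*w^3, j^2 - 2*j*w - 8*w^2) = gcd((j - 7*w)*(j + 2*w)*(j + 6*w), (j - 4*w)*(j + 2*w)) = j + 2*w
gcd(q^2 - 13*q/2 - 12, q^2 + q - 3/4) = q + 3/2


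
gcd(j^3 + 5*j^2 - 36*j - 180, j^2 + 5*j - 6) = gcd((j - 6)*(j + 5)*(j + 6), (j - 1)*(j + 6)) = j + 6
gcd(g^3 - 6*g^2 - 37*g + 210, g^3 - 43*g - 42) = g^2 - g - 42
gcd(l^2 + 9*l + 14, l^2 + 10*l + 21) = l + 7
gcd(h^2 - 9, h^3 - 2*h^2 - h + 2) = 1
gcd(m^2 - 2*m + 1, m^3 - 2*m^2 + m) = m^2 - 2*m + 1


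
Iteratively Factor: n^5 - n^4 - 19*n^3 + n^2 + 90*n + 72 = (n - 3)*(n^4 + 2*n^3 - 13*n^2 - 38*n - 24) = (n - 3)*(n + 3)*(n^3 - n^2 - 10*n - 8) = (n - 3)*(n + 1)*(n + 3)*(n^2 - 2*n - 8) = (n - 4)*(n - 3)*(n + 1)*(n + 3)*(n + 2)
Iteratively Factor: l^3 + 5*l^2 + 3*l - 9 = (l + 3)*(l^2 + 2*l - 3) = (l + 3)^2*(l - 1)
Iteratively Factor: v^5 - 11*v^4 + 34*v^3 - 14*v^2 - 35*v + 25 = (v + 1)*(v^4 - 12*v^3 + 46*v^2 - 60*v + 25) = (v - 1)*(v + 1)*(v^3 - 11*v^2 + 35*v - 25) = (v - 1)^2*(v + 1)*(v^2 - 10*v + 25) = (v - 5)*(v - 1)^2*(v + 1)*(v - 5)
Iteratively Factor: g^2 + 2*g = (g + 2)*(g)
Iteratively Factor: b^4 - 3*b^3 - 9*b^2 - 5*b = (b)*(b^3 - 3*b^2 - 9*b - 5) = b*(b + 1)*(b^2 - 4*b - 5) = b*(b - 5)*(b + 1)*(b + 1)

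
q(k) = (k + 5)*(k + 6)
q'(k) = 2*k + 11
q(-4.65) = 0.47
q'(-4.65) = 1.70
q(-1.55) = 15.35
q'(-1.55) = 7.90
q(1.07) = 42.91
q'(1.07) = 13.14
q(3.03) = 72.51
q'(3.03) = 17.06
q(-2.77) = 7.20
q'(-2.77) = 5.46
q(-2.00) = 12.00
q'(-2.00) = 7.00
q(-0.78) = 22.03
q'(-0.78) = 9.44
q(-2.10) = 11.31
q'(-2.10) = 6.80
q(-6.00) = 0.00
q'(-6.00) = -1.00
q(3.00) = 72.00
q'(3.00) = 17.00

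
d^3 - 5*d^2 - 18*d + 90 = (d - 5)*(d - 3*sqrt(2))*(d + 3*sqrt(2))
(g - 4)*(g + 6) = g^2 + 2*g - 24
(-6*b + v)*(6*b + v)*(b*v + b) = -36*b^3*v - 36*b^3 + b*v^3 + b*v^2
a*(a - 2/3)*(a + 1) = a^3 + a^2/3 - 2*a/3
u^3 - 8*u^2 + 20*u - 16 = (u - 4)*(u - 2)^2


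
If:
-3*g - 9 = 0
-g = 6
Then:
No Solution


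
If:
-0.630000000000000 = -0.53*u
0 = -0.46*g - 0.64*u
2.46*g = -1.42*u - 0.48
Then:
No Solution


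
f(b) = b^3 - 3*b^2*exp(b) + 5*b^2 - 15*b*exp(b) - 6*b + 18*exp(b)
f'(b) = -3*b^2*exp(b) + 3*b^2 - 21*b*exp(b) + 10*b + 3*exp(b) - 6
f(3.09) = -1193.86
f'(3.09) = -1936.14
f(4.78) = -14365.16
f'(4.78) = -19652.07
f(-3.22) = 39.18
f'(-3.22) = -5.52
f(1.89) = -126.17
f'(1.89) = -290.18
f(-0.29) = 18.67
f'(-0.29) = -2.03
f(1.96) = -147.77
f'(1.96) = -327.60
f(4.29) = -7265.41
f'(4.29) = -10291.18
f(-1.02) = 21.14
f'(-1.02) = -5.40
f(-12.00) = -936.00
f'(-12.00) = 306.00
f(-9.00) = -270.01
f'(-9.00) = 146.99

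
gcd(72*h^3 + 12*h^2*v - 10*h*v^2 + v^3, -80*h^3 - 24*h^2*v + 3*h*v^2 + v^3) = 1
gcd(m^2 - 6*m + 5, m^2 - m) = m - 1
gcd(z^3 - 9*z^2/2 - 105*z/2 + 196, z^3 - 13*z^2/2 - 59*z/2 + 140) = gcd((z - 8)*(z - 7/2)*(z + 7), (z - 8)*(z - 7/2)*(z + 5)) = z^2 - 23*z/2 + 28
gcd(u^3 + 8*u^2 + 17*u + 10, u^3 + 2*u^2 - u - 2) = u^2 + 3*u + 2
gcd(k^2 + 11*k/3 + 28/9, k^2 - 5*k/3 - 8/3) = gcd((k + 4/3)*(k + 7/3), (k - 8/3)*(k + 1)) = 1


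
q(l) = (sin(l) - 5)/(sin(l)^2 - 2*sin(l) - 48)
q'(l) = (-2*sin(l)*cos(l) + 2*cos(l))*(sin(l) - 5)/(sin(l)^2 - 2*sin(l) - 48)^2 + cos(l)/(sin(l)^2 - 2*sin(l) - 48)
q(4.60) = 0.13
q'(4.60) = 0.00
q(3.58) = 0.12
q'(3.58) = 0.03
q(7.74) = 0.08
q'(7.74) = -0.00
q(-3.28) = 0.10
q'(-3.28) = 0.02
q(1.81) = 0.08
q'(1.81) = 0.00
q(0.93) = 0.09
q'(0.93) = -0.01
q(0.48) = 0.09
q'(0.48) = -0.02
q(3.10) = 0.10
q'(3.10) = 0.02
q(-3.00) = 0.11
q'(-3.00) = 0.03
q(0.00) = 0.10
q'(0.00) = -0.03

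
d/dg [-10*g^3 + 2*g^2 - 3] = 2*g*(2 - 15*g)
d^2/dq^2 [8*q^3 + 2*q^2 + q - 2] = 48*q + 4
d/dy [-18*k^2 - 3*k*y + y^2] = -3*k + 2*y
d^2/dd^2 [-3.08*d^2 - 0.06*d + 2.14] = -6.16000000000000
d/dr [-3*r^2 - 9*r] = -6*r - 9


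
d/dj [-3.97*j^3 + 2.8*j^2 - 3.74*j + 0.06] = -11.91*j^2 + 5.6*j - 3.74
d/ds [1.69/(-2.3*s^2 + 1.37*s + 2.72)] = (7.774*s - 2.3153)/(-2.3*s^2 + 1.37*s + 2.72)^2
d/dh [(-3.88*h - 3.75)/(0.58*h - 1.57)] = (4.794628*h - 12.978562)/(0.58*h - 1.57)^3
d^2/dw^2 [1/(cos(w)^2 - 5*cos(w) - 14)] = (4*sin(w)^4 - 83*sin(w)^2 - 205*cos(w)/4 - 15*cos(3*w)/4 + 1)/(sin(w)^2 + 5*cos(w) + 13)^3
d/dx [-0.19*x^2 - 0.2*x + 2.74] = -0.38*x - 0.2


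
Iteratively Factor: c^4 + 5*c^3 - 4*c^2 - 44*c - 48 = (c - 3)*(c^3 + 8*c^2 + 20*c + 16) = (c - 3)*(c + 4)*(c^2 + 4*c + 4) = (c - 3)*(c + 2)*(c + 4)*(c + 2)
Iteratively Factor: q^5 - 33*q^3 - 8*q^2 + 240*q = (q - 3)*(q^4 + 3*q^3 - 24*q^2 - 80*q) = (q - 3)*(q + 4)*(q^3 - q^2 - 20*q) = (q - 3)*(q + 4)^2*(q^2 - 5*q) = (q - 5)*(q - 3)*(q + 4)^2*(q)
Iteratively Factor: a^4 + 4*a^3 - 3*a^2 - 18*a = (a + 3)*(a^3 + a^2 - 6*a) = a*(a + 3)*(a^2 + a - 6) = a*(a - 2)*(a + 3)*(a + 3)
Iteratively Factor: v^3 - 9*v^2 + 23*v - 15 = (v - 1)*(v^2 - 8*v + 15) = (v - 5)*(v - 1)*(v - 3)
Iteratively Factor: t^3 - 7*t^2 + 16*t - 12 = (t - 3)*(t^2 - 4*t + 4) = (t - 3)*(t - 2)*(t - 2)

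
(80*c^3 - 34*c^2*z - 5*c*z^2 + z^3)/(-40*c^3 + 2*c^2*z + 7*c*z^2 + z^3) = (-8*c + z)/(4*c + z)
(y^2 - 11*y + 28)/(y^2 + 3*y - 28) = (y - 7)/(y + 7)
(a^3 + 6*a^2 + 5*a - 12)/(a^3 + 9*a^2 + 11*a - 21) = (a + 4)/(a + 7)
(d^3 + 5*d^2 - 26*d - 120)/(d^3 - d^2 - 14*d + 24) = (d^2 + d - 30)/(d^2 - 5*d + 6)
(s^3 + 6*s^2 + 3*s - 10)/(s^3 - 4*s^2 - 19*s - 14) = (s^2 + 4*s - 5)/(s^2 - 6*s - 7)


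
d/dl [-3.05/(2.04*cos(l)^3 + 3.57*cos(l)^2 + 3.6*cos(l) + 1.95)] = (18.666*sin(l)^2 - 21.777*cos(l) - 29.646)*sin(l)/(2.04*cos(l)^3 + 3.57*cos(l)^2 + 3.6*cos(l) + 1.95)^2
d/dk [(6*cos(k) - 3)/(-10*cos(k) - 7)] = 72*sin(k)/(10*cos(k) + 7)^2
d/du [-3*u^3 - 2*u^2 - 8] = u*(-9*u - 4)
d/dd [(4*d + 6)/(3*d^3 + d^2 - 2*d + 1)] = 2*(-12*d^3 - 29*d^2 - 6*d + 8)/(9*d^6 + 6*d^5 - 11*d^4 + 2*d^3 + 6*d^2 - 4*d + 1)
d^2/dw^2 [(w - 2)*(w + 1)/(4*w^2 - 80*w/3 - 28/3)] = 3*(51*w^3 + 9*w^2 + 297*w - 653)/(2*(27*w^6 - 540*w^5 + 3411*w^4 - 5480*w^3 - 7959*w^2 - 2940*w - 343))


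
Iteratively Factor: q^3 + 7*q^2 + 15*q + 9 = (q + 1)*(q^2 + 6*q + 9) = (q + 1)*(q + 3)*(q + 3)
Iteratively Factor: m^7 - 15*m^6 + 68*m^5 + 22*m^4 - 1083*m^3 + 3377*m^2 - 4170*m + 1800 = (m - 3)*(m^6 - 12*m^5 + 32*m^4 + 118*m^3 - 729*m^2 + 1190*m - 600) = (m - 3)*(m - 2)*(m^5 - 10*m^4 + 12*m^3 + 142*m^2 - 445*m + 300) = (m - 5)*(m - 3)*(m - 2)*(m^4 - 5*m^3 - 13*m^2 + 77*m - 60) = (m - 5)^2*(m - 3)*(m - 2)*(m^3 - 13*m + 12) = (m - 5)^2*(m - 3)*(m - 2)*(m - 1)*(m^2 + m - 12) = (m - 5)^2*(m - 3)*(m - 2)*(m - 1)*(m + 4)*(m - 3)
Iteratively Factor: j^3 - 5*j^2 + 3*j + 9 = (j - 3)*(j^2 - 2*j - 3) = (j - 3)^2*(j + 1)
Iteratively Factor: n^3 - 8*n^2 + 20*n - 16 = (n - 4)*(n^2 - 4*n + 4) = (n - 4)*(n - 2)*(n - 2)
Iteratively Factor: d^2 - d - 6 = (d - 3)*(d + 2)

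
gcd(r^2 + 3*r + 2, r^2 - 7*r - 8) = r + 1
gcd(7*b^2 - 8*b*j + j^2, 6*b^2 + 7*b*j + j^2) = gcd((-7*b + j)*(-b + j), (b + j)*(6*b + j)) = 1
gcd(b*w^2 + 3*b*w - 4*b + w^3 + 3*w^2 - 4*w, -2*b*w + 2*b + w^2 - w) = w - 1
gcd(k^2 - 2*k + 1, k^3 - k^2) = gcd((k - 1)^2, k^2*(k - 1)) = k - 1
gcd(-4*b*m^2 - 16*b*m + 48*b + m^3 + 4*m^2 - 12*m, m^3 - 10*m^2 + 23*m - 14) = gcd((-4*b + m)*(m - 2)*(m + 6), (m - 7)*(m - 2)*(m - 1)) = m - 2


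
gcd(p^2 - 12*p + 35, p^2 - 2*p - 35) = p - 7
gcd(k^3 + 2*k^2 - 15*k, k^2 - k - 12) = 1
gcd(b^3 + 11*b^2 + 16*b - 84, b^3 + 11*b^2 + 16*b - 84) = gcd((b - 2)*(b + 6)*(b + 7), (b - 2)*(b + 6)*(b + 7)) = b^3 + 11*b^2 + 16*b - 84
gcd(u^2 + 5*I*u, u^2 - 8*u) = u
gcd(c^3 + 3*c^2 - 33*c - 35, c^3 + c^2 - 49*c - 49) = c^2 + 8*c + 7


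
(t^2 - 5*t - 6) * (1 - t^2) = -t^4 + 5*t^3 + 7*t^2 - 5*t - 6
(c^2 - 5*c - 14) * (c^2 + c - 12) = c^4 - 4*c^3 - 31*c^2 + 46*c + 168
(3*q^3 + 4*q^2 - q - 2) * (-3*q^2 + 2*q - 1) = -9*q^5 - 6*q^4 + 8*q^3 - 3*q + 2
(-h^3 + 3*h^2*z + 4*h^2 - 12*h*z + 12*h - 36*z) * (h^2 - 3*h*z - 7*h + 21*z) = -h^5 + 6*h^4*z + 11*h^4 - 9*h^3*z^2 - 66*h^3*z - 16*h^3 + 99*h^2*z^2 + 96*h^2*z - 84*h^2 - 144*h*z^2 + 504*h*z - 756*z^2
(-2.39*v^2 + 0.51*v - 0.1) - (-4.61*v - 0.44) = -2.39*v^2 + 5.12*v + 0.34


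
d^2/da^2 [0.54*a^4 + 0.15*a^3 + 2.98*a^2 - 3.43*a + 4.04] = 6.48*a^2 + 0.9*a + 5.96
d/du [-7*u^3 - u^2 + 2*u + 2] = -21*u^2 - 2*u + 2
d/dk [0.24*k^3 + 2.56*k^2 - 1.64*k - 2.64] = 0.72*k^2 + 5.12*k - 1.64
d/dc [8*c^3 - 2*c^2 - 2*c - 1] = 24*c^2 - 4*c - 2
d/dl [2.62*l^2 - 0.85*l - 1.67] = 5.24*l - 0.85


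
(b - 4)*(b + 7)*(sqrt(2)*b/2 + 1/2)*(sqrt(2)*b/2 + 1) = b^4/2 + 3*sqrt(2)*b^3/4 + 3*b^3/2 - 27*b^2/2 + 9*sqrt(2)*b^2/4 - 21*sqrt(2)*b + 3*b/2 - 14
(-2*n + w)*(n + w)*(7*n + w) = -14*n^3 - 9*n^2*w + 6*n*w^2 + w^3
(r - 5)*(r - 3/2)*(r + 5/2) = r^3 - 4*r^2 - 35*r/4 + 75/4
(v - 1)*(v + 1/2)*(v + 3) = v^3 + 5*v^2/2 - 2*v - 3/2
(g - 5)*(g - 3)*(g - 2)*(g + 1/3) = g^4 - 29*g^3/3 + 83*g^2/3 - 59*g/3 - 10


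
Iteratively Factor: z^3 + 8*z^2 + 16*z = (z + 4)*(z^2 + 4*z) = z*(z + 4)*(z + 4)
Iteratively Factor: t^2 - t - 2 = (t + 1)*(t - 2)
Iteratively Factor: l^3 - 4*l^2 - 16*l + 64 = (l - 4)*(l^2 - 16) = (l - 4)*(l + 4)*(l - 4)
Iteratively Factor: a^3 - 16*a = (a)*(a^2 - 16) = a*(a + 4)*(a - 4)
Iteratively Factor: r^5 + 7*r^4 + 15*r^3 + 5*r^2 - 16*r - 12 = (r + 1)*(r^4 + 6*r^3 + 9*r^2 - 4*r - 12) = (r + 1)*(r + 2)*(r^3 + 4*r^2 + r - 6) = (r - 1)*(r + 1)*(r + 2)*(r^2 + 5*r + 6) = (r - 1)*(r + 1)*(r + 2)^2*(r + 3)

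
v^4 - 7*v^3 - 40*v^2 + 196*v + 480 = (v - 8)*(v - 6)*(v + 2)*(v + 5)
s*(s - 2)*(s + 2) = s^3 - 4*s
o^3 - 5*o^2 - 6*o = o*(o - 6)*(o + 1)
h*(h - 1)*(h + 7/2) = h^3 + 5*h^2/2 - 7*h/2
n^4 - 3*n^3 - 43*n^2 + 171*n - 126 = (n - 6)*(n - 3)*(n - 1)*(n + 7)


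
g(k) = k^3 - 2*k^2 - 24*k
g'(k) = 3*k^2 - 4*k - 24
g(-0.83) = 17.97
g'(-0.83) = -18.61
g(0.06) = -1.45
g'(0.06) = -24.23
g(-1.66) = 29.75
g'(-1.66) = -9.09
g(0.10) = -2.42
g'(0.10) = -24.37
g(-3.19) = 23.75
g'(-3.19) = 19.29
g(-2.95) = 27.72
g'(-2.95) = 13.91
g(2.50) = -56.88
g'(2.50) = -15.25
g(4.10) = -63.10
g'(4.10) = 10.03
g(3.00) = -63.00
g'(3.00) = -9.00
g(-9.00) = -675.00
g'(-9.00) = 255.00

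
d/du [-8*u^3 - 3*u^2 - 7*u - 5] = -24*u^2 - 6*u - 7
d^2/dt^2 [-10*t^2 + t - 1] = -20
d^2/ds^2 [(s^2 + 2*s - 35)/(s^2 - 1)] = 4*(s^3 - 51*s^2 + 3*s - 17)/(s^6 - 3*s^4 + 3*s^2 - 1)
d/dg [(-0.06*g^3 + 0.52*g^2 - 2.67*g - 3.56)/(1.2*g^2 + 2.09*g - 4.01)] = (-0.072*g^4 - 0.2508*g^3 + 5.0126*g^2 + 4.3736*g + 18.1471)/(1.44*g^4 + 5.016*g^3 - 5.2559*g^2 - 16.7618*g + 16.0801)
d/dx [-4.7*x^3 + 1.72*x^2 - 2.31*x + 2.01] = -14.1*x^2 + 3.44*x - 2.31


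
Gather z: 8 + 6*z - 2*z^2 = -2*z^2 + 6*z + 8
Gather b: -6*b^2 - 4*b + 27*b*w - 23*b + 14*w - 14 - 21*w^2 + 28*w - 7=-6*b^2 + b*(27*w - 27) - 21*w^2 + 42*w - 21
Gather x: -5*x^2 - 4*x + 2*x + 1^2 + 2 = -5*x^2 - 2*x + 3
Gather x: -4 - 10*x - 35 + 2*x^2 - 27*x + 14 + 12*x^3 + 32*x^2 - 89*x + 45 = 12*x^3 + 34*x^2 - 126*x + 20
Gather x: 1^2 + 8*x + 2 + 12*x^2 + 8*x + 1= 12*x^2 + 16*x + 4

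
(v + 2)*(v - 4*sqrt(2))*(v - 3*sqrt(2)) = v^3 - 7*sqrt(2)*v^2 + 2*v^2 - 14*sqrt(2)*v + 24*v + 48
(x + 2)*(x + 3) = x^2 + 5*x + 6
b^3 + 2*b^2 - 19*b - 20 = (b - 4)*(b + 1)*(b + 5)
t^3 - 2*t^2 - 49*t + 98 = (t - 7)*(t - 2)*(t + 7)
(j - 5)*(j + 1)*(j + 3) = j^3 - j^2 - 17*j - 15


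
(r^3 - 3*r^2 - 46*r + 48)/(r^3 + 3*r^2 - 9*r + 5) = (r^2 - 2*r - 48)/(r^2 + 4*r - 5)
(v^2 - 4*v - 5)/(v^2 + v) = (v - 5)/v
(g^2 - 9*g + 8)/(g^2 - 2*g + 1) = (g - 8)/(g - 1)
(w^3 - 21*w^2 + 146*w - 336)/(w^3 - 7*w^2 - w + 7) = (w^2 - 14*w + 48)/(w^2 - 1)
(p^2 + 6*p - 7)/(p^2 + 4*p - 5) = (p + 7)/(p + 5)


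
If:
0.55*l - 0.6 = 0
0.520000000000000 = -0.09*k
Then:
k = -5.78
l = 1.09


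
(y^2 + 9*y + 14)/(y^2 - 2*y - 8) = (y + 7)/(y - 4)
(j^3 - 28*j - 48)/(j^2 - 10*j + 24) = (j^2 + 6*j + 8)/(j - 4)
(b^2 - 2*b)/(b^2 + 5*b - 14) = b/(b + 7)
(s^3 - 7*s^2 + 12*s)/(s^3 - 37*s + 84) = s/(s + 7)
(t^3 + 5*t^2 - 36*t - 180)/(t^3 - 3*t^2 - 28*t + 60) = (t + 6)/(t - 2)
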